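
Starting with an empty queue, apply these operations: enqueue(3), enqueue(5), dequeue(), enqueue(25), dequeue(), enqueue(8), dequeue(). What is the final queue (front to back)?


enqueue(3) -> [3]
enqueue(5) -> [3, 5]
dequeue() returns 3 -> [5]
enqueue(25) -> [5, 25]
dequeue() returns 5 -> [25]
enqueue(8) -> [25, 8]
dequeue() returns 25 -> [8]
Final queue (front to back): [8]


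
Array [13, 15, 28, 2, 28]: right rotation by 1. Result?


Right rotate by 1: [28, 13, 15, 28, 2]


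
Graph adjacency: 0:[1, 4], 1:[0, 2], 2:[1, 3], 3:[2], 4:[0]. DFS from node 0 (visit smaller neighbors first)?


DFS stack-based: start with [0]
Visit order: [0, 1, 2, 3, 4]


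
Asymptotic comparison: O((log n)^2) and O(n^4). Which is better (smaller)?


polylogarithmic grows slower than quartic
O((log n)^2) is asymptotically smaller; O(n^4) grows faster


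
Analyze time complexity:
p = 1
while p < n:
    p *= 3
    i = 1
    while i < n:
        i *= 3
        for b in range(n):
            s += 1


Per nesting level: O(log n) * O(log n) * O(n) = O(n (log n)^2)
Complexity: O(n (log n)^2)


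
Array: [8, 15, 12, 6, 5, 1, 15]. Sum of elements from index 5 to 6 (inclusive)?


Prefix sums: [0, 8, 23, 35, 41, 46, 47, 62]
Sum[5..6] = prefix[7] - prefix[5] = 62 - 46 = 16


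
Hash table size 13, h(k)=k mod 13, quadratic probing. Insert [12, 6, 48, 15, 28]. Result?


Insertions: 12->slot 12; 6->slot 6; 48->slot 9; 15->slot 2; 28->slot 3
Table: [None, None, 15, 28, None, None, 6, None, None, 48, None, None, 12]


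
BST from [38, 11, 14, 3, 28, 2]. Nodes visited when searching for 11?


BST root = 38
Search for 11: compare at each node
Path: [38, 11]


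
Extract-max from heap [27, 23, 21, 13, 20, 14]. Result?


Max = 27
Replace root with last, heapify down
Resulting heap: [23, 20, 21, 13, 14]


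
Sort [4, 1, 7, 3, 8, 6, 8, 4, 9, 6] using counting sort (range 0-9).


Count array: [0, 1, 0, 1, 2, 0, 2, 1, 2, 1]
Reconstruct: [1, 3, 4, 4, 6, 6, 7, 8, 8, 9]


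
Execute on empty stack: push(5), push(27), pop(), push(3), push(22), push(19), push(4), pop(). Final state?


push(5) -> [5]
push(27) -> [5, 27]
pop() returns 27 -> [5]
push(3) -> [5, 3]
push(22) -> [5, 3, 22]
push(19) -> [5, 3, 22, 19]
push(4) -> [5, 3, 22, 19, 4]
pop() returns 4 -> [5, 3, 22, 19]
Final stack (bottom to top): [5, 3, 22, 19]


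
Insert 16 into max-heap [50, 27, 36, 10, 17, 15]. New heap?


Append 16: [50, 27, 36, 10, 17, 15, 16]
Bubble up: no swaps needed
Result: [50, 27, 36, 10, 17, 15, 16]


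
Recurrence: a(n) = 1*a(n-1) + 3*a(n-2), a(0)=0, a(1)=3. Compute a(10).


Build bottom-up:
...a(8)=651, a(9)=1524, a(10)=1*1524+3*651=3477


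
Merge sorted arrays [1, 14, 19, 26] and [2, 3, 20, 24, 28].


Compare heads, take smaller each step.
Merged: [1, 2, 3, 14, 19, 20, 24, 26, 28]


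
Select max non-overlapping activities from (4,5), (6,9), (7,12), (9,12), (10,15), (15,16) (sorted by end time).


Greedy: pick earliest-ending, then skip overlaps.
Selected (4 activities): [(4, 5), (6, 9), (9, 12), (15, 16)]


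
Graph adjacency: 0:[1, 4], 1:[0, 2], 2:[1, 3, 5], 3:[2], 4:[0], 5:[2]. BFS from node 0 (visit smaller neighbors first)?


BFS queue: start with [0]
Visit order: [0, 1, 4, 2, 3, 5]


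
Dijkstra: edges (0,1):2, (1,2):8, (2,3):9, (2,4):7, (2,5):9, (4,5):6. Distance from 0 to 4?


Dijkstra from 0:
Distances: {0: 0, 1: 2, 2: 10, 3: 19, 4: 17, 5: 19}
Shortest distance to 4 = 17, path = [0, 1, 2, 4]


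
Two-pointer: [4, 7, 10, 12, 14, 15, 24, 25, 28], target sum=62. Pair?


Two pointers: lo=0, hi=8
No pair sums to 62


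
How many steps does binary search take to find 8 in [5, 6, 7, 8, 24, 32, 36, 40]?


Search for 8:
[0,7] mid=3 arr[3]=8
Total: 1 comparisons


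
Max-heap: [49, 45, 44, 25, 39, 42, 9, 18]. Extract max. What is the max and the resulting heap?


Max = 49
Replace root with last, heapify down
Resulting heap: [45, 39, 44, 25, 18, 42, 9]


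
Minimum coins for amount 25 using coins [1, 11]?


dp[0]=0; dp[i]=1+min(dp[i-c] for c in coins)
...dp[20]=10, dp[21]=11, dp[22]=2, dp[23]=3, dp[24]=4, dp[25]=5
Minimum coins for 25 = 5


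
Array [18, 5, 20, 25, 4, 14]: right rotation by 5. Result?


Right rotate by 5: [5, 20, 25, 4, 14, 18]


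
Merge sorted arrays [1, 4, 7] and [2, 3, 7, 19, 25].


Compare heads, take smaller each step.
Merged: [1, 2, 3, 4, 7, 7, 19, 25]


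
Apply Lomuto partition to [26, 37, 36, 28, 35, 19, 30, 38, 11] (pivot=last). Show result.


Elements <= 11 go left of pivot.
Result: [11, 37, 36, 28, 35, 19, 30, 38, 26], pivot at index 0


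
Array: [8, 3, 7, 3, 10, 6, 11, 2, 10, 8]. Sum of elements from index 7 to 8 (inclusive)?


Prefix sums: [0, 8, 11, 18, 21, 31, 37, 48, 50, 60, 68]
Sum[7..8] = prefix[9] - prefix[7] = 60 - 48 = 12


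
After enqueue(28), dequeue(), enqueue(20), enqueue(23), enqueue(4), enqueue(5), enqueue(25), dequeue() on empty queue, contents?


enqueue(28) -> [28]
dequeue() returns 28 -> []
enqueue(20) -> [20]
enqueue(23) -> [20, 23]
enqueue(4) -> [20, 23, 4]
enqueue(5) -> [20, 23, 4, 5]
enqueue(25) -> [20, 23, 4, 5, 25]
dequeue() returns 20 -> [23, 4, 5, 25]
Final queue (front to back): [23, 4, 5, 25]


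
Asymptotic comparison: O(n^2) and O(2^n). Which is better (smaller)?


quadratic grows slower than exponential
O(n^2) is asymptotically smaller; O(2^n) grows faster


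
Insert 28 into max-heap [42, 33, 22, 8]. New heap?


Append 28: [42, 33, 22, 8, 28]
Bubble up: no swaps needed
Result: [42, 33, 22, 8, 28]


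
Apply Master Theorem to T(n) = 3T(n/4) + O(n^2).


a=3, b=4, c=2. log_4(3)=0.792 < c=2. Case 3: O(n^c) = O(n^2)
Complexity: O(n^2)


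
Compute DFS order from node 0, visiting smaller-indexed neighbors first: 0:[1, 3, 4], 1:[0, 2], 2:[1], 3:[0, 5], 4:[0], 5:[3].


DFS stack-based: start with [0]
Visit order: [0, 1, 2, 3, 5, 4]


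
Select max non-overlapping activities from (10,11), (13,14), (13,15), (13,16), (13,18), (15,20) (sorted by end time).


Greedy: pick earliest-ending, then skip overlaps.
Selected (3 activities): [(10, 11), (13, 14), (15, 20)]


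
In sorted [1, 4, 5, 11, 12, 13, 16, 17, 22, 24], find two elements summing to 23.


Two pointers: lo=0, hi=9
Found pair: (1, 22) summing to 23


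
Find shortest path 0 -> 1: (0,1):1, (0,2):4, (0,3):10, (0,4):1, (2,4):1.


Dijkstra from 0:
Distances: {0: 0, 1: 1, 2: 2, 3: 10, 4: 1}
Shortest distance to 1 = 1, path = [0, 1]


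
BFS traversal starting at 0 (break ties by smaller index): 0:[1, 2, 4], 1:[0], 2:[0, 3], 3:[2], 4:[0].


BFS queue: start with [0]
Visit order: [0, 1, 2, 4, 3]


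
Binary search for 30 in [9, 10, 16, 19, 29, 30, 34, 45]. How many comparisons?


Search for 30:
[0,7] mid=3 arr[3]=19
[4,7] mid=5 arr[5]=30
Total: 2 comparisons


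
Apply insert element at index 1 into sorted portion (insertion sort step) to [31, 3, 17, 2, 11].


After one pass: [3, 31, 17, 2, 11]


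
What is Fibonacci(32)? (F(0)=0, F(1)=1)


F(n)=F(n-1)+F(n-2)
...F(30)=832040, F(31)=1346269, F(32)=2178309


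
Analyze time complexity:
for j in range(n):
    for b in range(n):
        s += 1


Per nesting level: O(n) * O(n) = O(n^2)
Complexity: O(n^2)


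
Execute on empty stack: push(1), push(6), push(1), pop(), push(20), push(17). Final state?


push(1) -> [1]
push(6) -> [1, 6]
push(1) -> [1, 6, 1]
pop() returns 1 -> [1, 6]
push(20) -> [1, 6, 20]
push(17) -> [1, 6, 20, 17]
Final stack (bottom to top): [1, 6, 20, 17]


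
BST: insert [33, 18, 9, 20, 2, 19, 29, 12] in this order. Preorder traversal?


Root = 33; build tree by BST insertion.
Preorder traversal: [33, 18, 9, 2, 12, 20, 19, 29]


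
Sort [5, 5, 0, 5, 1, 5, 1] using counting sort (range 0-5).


Count array: [1, 2, 0, 0, 0, 4]
Reconstruct: [0, 1, 1, 5, 5, 5, 5]


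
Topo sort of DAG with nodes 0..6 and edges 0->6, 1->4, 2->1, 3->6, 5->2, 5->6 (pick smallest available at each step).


Kahn's algorithm, process smallest node first
Order: [0, 3, 5, 2, 1, 4, 6]


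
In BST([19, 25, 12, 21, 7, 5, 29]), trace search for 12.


BST root = 19
Search for 12: compare at each node
Path: [19, 12]


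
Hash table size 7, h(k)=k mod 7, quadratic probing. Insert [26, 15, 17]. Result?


Insertions: 26->slot 5; 15->slot 1; 17->slot 3
Table: [None, 15, None, 17, None, 26, None]


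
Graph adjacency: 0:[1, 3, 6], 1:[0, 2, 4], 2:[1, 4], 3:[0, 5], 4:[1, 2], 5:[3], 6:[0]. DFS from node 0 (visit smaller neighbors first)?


DFS stack-based: start with [0]
Visit order: [0, 1, 2, 4, 3, 5, 6]


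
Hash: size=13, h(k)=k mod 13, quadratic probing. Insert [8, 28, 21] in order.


Insertions: 8->slot 8; 28->slot 2; 21->slot 9
Table: [None, None, 28, None, None, None, None, None, 8, 21, None, None, None]


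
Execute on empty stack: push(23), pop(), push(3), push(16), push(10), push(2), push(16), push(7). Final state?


push(23) -> [23]
pop() returns 23 -> []
push(3) -> [3]
push(16) -> [3, 16]
push(10) -> [3, 16, 10]
push(2) -> [3, 16, 10, 2]
push(16) -> [3, 16, 10, 2, 16]
push(7) -> [3, 16, 10, 2, 16, 7]
Final stack (bottom to top): [3, 16, 10, 2, 16, 7]


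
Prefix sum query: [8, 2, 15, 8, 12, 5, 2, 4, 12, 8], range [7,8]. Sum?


Prefix sums: [0, 8, 10, 25, 33, 45, 50, 52, 56, 68, 76]
Sum[7..8] = prefix[9] - prefix[7] = 68 - 52 = 16


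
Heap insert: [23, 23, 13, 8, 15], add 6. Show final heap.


Append 6: [23, 23, 13, 8, 15, 6]
Bubble up: no swaps needed
Result: [23, 23, 13, 8, 15, 6]


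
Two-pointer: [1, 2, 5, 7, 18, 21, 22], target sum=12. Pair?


Two pointers: lo=0, hi=6
Found pair: (5, 7) summing to 12


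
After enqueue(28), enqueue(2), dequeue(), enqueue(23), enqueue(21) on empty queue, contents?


enqueue(28) -> [28]
enqueue(2) -> [28, 2]
dequeue() returns 28 -> [2]
enqueue(23) -> [2, 23]
enqueue(21) -> [2, 23, 21]
Final queue (front to back): [2, 23, 21]


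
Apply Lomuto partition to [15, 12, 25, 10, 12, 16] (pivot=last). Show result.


Elements <= 16 go left of pivot.
Result: [15, 12, 10, 12, 16, 25], pivot at index 4


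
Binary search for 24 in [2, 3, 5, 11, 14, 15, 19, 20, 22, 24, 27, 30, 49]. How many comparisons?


Search for 24:
[0,12] mid=6 arr[6]=19
[7,12] mid=9 arr[9]=24
Total: 2 comparisons


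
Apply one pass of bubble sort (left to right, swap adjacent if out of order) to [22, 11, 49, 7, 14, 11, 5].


After one pass: [11, 22, 7, 14, 11, 5, 49]


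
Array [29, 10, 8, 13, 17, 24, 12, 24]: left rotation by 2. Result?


Left rotate by 2: [8, 13, 17, 24, 12, 24, 29, 10]


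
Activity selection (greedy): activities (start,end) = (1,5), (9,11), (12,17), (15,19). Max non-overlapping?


Greedy: pick earliest-ending, then skip overlaps.
Selected (3 activities): [(1, 5), (9, 11), (12, 17)]


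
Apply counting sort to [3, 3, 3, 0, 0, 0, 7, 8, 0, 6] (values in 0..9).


Count array: [4, 0, 0, 3, 0, 0, 1, 1, 1, 0]
Reconstruct: [0, 0, 0, 0, 3, 3, 3, 6, 7, 8]


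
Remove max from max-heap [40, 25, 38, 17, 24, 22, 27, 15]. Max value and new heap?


Max = 40
Replace root with last, heapify down
Resulting heap: [38, 25, 27, 17, 24, 22, 15]


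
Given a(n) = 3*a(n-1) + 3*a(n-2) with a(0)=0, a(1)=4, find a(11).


Build bottom-up:
...a(9)=141264, a(10)=535572, a(11)=3*535572+3*141264=2030508


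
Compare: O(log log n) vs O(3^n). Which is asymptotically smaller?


double-logarithmic grows slower than exponential (base 3)
O(log log n) is asymptotically smaller; O(3^n) grows faster


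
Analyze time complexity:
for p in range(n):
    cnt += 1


Per nesting level: O(n) = O(n)
Complexity: O(n)


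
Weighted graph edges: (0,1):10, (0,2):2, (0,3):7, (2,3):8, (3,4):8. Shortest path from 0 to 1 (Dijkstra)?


Dijkstra from 0:
Distances: {0: 0, 1: 10, 2: 2, 3: 7, 4: 15}
Shortest distance to 1 = 10, path = [0, 1]


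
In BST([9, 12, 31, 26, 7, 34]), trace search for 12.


BST root = 9
Search for 12: compare at each node
Path: [9, 12]


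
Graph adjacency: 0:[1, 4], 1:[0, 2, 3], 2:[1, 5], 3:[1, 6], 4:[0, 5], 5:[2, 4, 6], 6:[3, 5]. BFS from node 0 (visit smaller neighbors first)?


BFS queue: start with [0]
Visit order: [0, 1, 4, 2, 3, 5, 6]


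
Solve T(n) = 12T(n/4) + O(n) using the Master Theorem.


a=12, b=4, c=1. log_4(12)=1.792 > c=1. Case 1: O(n^log_b(a)) = O(n^1.792)
Complexity: O(n^1.792)


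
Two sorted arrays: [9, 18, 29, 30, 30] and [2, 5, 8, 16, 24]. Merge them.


Compare heads, take smaller each step.
Merged: [2, 5, 8, 9, 16, 18, 24, 29, 30, 30]


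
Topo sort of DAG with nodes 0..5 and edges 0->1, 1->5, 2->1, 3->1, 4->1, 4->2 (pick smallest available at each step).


Kahn's algorithm, process smallest node first
Order: [0, 3, 4, 2, 1, 5]


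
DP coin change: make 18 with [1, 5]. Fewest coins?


dp[0]=0; dp[i]=1+min(dp[i-c] for c in coins)
...dp[13]=5, dp[14]=6, dp[15]=3, dp[16]=4, dp[17]=5, dp[18]=6
Minimum coins for 18 = 6


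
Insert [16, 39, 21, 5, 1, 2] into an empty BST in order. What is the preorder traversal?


Root = 16; build tree by BST insertion.
Preorder traversal: [16, 5, 1, 2, 39, 21]


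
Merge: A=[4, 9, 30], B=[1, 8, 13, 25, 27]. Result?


Compare heads, take smaller each step.
Merged: [1, 4, 8, 9, 13, 25, 27, 30]


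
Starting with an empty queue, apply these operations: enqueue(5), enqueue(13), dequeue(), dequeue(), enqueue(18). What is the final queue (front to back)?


enqueue(5) -> [5]
enqueue(13) -> [5, 13]
dequeue() returns 5 -> [13]
dequeue() returns 13 -> []
enqueue(18) -> [18]
Final queue (front to back): [18]


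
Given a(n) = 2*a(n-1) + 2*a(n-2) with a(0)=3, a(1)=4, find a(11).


Build bottom-up:
...a(9)=15168, a(10)=41440, a(11)=2*41440+2*15168=113216


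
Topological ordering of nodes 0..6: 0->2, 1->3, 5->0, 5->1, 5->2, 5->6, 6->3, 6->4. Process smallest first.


Kahn's algorithm, process smallest node first
Order: [5, 0, 1, 2, 6, 3, 4]


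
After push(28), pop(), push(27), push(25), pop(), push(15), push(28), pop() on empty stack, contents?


push(28) -> [28]
pop() returns 28 -> []
push(27) -> [27]
push(25) -> [27, 25]
pop() returns 25 -> [27]
push(15) -> [27, 15]
push(28) -> [27, 15, 28]
pop() returns 28 -> [27, 15]
Final stack (bottom to top): [27, 15]


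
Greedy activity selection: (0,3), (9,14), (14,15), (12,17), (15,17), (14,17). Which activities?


Greedy: pick earliest-ending, then skip overlaps.
Selected (4 activities): [(0, 3), (9, 14), (14, 15), (15, 17)]


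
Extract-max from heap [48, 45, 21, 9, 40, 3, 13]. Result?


Max = 48
Replace root with last, heapify down
Resulting heap: [45, 40, 21, 9, 13, 3]


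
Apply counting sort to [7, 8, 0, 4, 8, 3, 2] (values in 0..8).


Count array: [1, 0, 1, 1, 1, 0, 0, 1, 2]
Reconstruct: [0, 2, 3, 4, 7, 8, 8]


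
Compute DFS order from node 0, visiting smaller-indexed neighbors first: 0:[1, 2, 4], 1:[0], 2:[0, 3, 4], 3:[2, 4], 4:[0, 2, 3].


DFS stack-based: start with [0]
Visit order: [0, 1, 2, 3, 4]


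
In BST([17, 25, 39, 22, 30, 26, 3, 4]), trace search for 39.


BST root = 17
Search for 39: compare at each node
Path: [17, 25, 39]


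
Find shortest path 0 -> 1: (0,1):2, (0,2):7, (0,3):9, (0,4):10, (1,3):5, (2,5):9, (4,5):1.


Dijkstra from 0:
Distances: {0: 0, 1: 2, 2: 7, 3: 7, 4: 10, 5: 11}
Shortest distance to 1 = 2, path = [0, 1]


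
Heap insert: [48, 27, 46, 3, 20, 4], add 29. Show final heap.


Append 29: [48, 27, 46, 3, 20, 4, 29]
Bubble up: no swaps needed
Result: [48, 27, 46, 3, 20, 4, 29]


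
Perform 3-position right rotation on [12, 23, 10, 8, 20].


Right rotate by 3: [10, 8, 20, 12, 23]


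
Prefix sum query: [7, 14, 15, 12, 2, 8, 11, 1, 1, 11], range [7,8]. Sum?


Prefix sums: [0, 7, 21, 36, 48, 50, 58, 69, 70, 71, 82]
Sum[7..8] = prefix[9] - prefix[7] = 71 - 69 = 2


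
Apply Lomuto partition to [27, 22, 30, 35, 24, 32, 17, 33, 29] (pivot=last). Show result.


Elements <= 29 go left of pivot.
Result: [27, 22, 24, 17, 29, 32, 35, 33, 30], pivot at index 4


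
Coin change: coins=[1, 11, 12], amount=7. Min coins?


dp[0]=0; dp[i]=1+min(dp[i-c] for c in coins)
...dp[2]=2, dp[3]=3, dp[4]=4, dp[5]=5, dp[6]=6, dp[7]=7
Minimum coins for 7 = 7


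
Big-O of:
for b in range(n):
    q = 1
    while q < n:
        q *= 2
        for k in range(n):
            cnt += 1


Per nesting level: O(n) * O(log n) * O(n) = O(n^2 log n)
Complexity: O(n^2 log n)


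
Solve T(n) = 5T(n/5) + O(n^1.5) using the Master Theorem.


a=5, b=5, c=1.5. log_5(5)=1 < c=1.5. Case 3: O(n^c) = O(n^1.500)
Complexity: O(n^1.500)


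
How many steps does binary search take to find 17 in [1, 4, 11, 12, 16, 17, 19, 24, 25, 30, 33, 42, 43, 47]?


Search for 17:
[0,13] mid=6 arr[6]=19
[0,5] mid=2 arr[2]=11
[3,5] mid=4 arr[4]=16
[5,5] mid=5 arr[5]=17
Total: 4 comparisons


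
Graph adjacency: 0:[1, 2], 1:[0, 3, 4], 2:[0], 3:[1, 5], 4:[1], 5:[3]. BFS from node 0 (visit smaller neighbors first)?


BFS queue: start with [0]
Visit order: [0, 1, 2, 3, 4, 5]


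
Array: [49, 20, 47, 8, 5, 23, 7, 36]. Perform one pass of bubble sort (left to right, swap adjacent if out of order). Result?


After one pass: [20, 47, 8, 5, 23, 7, 36, 49]


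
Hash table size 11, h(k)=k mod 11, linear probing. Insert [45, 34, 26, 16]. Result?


Insertions: 45->slot 1; 34->slot 2; 26->slot 4; 16->slot 5
Table: [None, 45, 34, None, 26, 16, None, None, None, None, None]


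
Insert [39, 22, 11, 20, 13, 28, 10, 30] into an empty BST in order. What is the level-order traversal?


Root = 39; build tree by BST insertion.
Level-Order traversal: [39, 22, 11, 28, 10, 20, 30, 13]


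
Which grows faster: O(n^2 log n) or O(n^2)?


quadratic grows slower than n^2 log n
O(n^2) is asymptotically smaller; O(n^2 log n) grows faster


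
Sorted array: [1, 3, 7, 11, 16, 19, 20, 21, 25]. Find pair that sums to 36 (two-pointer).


Two pointers: lo=0, hi=8
Found pair: (11, 25) summing to 36


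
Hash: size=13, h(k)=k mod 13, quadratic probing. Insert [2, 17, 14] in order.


Insertions: 2->slot 2; 17->slot 4; 14->slot 1
Table: [None, 14, 2, None, 17, None, None, None, None, None, None, None, None]


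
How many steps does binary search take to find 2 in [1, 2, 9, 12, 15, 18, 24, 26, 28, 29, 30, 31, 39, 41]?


Search for 2:
[0,13] mid=6 arr[6]=24
[0,5] mid=2 arr[2]=9
[0,1] mid=0 arr[0]=1
[1,1] mid=1 arr[1]=2
Total: 4 comparisons


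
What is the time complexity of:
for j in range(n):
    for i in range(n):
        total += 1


Per nesting level: O(n) * O(n) = O(n^2)
Complexity: O(n^2)


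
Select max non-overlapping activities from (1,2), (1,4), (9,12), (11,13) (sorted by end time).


Greedy: pick earliest-ending, then skip overlaps.
Selected (2 activities): [(1, 2), (9, 12)]


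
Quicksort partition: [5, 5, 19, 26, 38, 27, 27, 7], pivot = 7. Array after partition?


Elements <= 7 go left of pivot.
Result: [5, 5, 7, 26, 38, 27, 27, 19], pivot at index 2


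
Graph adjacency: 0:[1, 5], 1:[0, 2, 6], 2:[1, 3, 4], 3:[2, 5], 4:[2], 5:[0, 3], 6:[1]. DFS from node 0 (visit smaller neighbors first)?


DFS stack-based: start with [0]
Visit order: [0, 1, 2, 3, 5, 4, 6]


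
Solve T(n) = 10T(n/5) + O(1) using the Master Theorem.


a=10, b=5, c=0. log_5(10)=1.431 > c=0. Case 1: O(n^log_b(a)) = O(n^1.431)
Complexity: O(n^1.431)


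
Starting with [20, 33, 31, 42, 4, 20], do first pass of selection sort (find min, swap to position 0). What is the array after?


After one pass: [4, 33, 31, 42, 20, 20]


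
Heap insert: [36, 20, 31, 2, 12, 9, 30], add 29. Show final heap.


Append 29: [36, 20, 31, 2, 12, 9, 30, 29]
Bubble up: swap idx 7(29) with idx 3(2); swap idx 3(29) with idx 1(20)
Result: [36, 29, 31, 20, 12, 9, 30, 2]


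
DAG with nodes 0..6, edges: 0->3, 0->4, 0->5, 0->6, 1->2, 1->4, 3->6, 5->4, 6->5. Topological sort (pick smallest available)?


Kahn's algorithm, process smallest node first
Order: [0, 1, 2, 3, 6, 5, 4]


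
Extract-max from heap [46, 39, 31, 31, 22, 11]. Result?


Max = 46
Replace root with last, heapify down
Resulting heap: [39, 31, 31, 11, 22]


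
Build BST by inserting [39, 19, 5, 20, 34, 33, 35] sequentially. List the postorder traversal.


Root = 39; build tree by BST insertion.
Postorder traversal: [5, 33, 35, 34, 20, 19, 39]


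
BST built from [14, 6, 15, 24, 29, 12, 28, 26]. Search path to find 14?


BST root = 14
Search for 14: compare at each node
Path: [14]


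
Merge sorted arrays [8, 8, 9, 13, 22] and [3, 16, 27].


Compare heads, take smaller each step.
Merged: [3, 8, 8, 9, 13, 16, 22, 27]


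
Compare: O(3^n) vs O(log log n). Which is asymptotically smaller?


double-logarithmic grows slower than exponential (base 3)
O(log log n) is asymptotically smaller; O(3^n) grows faster


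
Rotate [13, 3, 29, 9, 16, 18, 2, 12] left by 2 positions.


Left rotate by 2: [29, 9, 16, 18, 2, 12, 13, 3]


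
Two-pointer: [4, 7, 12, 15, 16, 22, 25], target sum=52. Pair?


Two pointers: lo=0, hi=6
No pair sums to 52


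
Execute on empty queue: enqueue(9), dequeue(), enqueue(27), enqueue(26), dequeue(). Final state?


enqueue(9) -> [9]
dequeue() returns 9 -> []
enqueue(27) -> [27]
enqueue(26) -> [27, 26]
dequeue() returns 27 -> [26]
Final queue (front to back): [26]


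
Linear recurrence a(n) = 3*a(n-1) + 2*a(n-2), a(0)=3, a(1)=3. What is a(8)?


Build bottom-up:
...a(6)=2319, a(7)=8259, a(8)=3*8259+2*2319=29415


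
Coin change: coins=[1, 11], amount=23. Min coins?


dp[0]=0; dp[i]=1+min(dp[i-c] for c in coins)
...dp[18]=8, dp[19]=9, dp[20]=10, dp[21]=11, dp[22]=2, dp[23]=3
Minimum coins for 23 = 3


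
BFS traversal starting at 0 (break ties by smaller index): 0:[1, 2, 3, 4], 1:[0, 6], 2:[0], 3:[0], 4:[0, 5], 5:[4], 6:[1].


BFS queue: start with [0]
Visit order: [0, 1, 2, 3, 4, 6, 5]


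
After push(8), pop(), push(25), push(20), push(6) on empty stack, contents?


push(8) -> [8]
pop() returns 8 -> []
push(25) -> [25]
push(20) -> [25, 20]
push(6) -> [25, 20, 6]
Final stack (bottom to top): [25, 20, 6]


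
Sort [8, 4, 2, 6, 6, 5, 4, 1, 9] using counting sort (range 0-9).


Count array: [0, 1, 1, 0, 2, 1, 2, 0, 1, 1]
Reconstruct: [1, 2, 4, 4, 5, 6, 6, 8, 9]


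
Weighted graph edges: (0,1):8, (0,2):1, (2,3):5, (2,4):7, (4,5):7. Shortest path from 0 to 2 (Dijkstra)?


Dijkstra from 0:
Distances: {0: 0, 1: 8, 2: 1, 3: 6, 4: 8, 5: 15}
Shortest distance to 2 = 1, path = [0, 2]


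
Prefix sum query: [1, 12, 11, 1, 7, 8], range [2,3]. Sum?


Prefix sums: [0, 1, 13, 24, 25, 32, 40]
Sum[2..3] = prefix[4] - prefix[2] = 25 - 13 = 12


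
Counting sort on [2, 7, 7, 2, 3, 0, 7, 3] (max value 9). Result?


Count array: [1, 0, 2, 2, 0, 0, 0, 3, 0, 0]
Reconstruct: [0, 2, 2, 3, 3, 7, 7, 7]


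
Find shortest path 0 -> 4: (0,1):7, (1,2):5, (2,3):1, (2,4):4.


Dijkstra from 0:
Distances: {0: 0, 1: 7, 2: 12, 3: 13, 4: 16}
Shortest distance to 4 = 16, path = [0, 1, 2, 4]


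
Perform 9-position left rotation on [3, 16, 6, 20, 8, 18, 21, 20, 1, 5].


Left rotate by 9: [5, 3, 16, 6, 20, 8, 18, 21, 20, 1]


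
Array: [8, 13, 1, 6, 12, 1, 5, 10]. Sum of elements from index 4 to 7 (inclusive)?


Prefix sums: [0, 8, 21, 22, 28, 40, 41, 46, 56]
Sum[4..7] = prefix[8] - prefix[4] = 56 - 28 = 28


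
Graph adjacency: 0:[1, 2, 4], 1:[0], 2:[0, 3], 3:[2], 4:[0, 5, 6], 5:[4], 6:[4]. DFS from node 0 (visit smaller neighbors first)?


DFS stack-based: start with [0]
Visit order: [0, 1, 2, 3, 4, 5, 6]


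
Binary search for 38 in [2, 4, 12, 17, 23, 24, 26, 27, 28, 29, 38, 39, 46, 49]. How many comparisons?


Search for 38:
[0,13] mid=6 arr[6]=26
[7,13] mid=10 arr[10]=38
Total: 2 comparisons


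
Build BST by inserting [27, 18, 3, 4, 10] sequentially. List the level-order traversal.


Root = 27; build tree by BST insertion.
Level-Order traversal: [27, 18, 3, 4, 10]


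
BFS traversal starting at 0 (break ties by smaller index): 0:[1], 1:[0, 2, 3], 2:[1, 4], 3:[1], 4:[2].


BFS queue: start with [0]
Visit order: [0, 1, 2, 3, 4]


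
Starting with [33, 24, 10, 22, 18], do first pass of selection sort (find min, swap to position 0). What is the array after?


After one pass: [10, 24, 33, 22, 18]


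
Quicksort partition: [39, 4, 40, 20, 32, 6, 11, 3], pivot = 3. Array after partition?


Elements <= 3 go left of pivot.
Result: [3, 4, 40, 20, 32, 6, 11, 39], pivot at index 0


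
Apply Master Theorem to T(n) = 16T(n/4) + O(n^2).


a=16, b=4, c=2. log_4(16)=2 = c=2. Case 2: O(n^c log n) = O(n^2 log n)
Complexity: O(n^2 log n)


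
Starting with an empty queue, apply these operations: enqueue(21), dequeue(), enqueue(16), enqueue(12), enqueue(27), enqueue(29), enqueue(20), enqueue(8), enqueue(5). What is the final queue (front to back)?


enqueue(21) -> [21]
dequeue() returns 21 -> []
enqueue(16) -> [16]
enqueue(12) -> [16, 12]
enqueue(27) -> [16, 12, 27]
enqueue(29) -> [16, 12, 27, 29]
enqueue(20) -> [16, 12, 27, 29, 20]
enqueue(8) -> [16, 12, 27, 29, 20, 8]
enqueue(5) -> [16, 12, 27, 29, 20, 8, 5]
Final queue (front to back): [16, 12, 27, 29, 20, 8, 5]


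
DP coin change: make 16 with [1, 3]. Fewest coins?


dp[0]=0; dp[i]=1+min(dp[i-c] for c in coins)
...dp[11]=5, dp[12]=4, dp[13]=5, dp[14]=6, dp[15]=5, dp[16]=6
Minimum coins for 16 = 6


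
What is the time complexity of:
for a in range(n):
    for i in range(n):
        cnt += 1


Per nesting level: O(n) * O(n) = O(n^2)
Complexity: O(n^2)


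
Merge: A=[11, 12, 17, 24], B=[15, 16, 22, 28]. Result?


Compare heads, take smaller each step.
Merged: [11, 12, 15, 16, 17, 22, 24, 28]


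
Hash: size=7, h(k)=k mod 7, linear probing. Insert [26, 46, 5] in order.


Insertions: 26->slot 5; 46->slot 4; 5->slot 6
Table: [None, None, None, None, 46, 26, 5]


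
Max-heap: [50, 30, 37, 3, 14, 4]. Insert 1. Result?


Append 1: [50, 30, 37, 3, 14, 4, 1]
Bubble up: no swaps needed
Result: [50, 30, 37, 3, 14, 4, 1]


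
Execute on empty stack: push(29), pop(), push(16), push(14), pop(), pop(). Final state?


push(29) -> [29]
pop() returns 29 -> []
push(16) -> [16]
push(14) -> [16, 14]
pop() returns 14 -> [16]
pop() returns 16 -> []
Final stack (bottom to top): []


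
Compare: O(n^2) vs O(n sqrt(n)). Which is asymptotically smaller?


n^1.5 grows slower than quadratic
O(n sqrt(n)) is asymptotically smaller; O(n^2) grows faster


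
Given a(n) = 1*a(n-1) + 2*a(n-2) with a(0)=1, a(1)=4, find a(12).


Build bottom-up:
...a(10)=1706, a(11)=3414, a(12)=1*3414+2*1706=6826


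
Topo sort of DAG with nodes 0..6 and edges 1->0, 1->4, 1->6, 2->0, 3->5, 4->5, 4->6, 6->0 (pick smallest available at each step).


Kahn's algorithm, process smallest node first
Order: [1, 2, 3, 4, 5, 6, 0]


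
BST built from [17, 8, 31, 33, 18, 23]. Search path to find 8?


BST root = 17
Search for 8: compare at each node
Path: [17, 8]


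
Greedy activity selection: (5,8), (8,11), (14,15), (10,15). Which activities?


Greedy: pick earliest-ending, then skip overlaps.
Selected (3 activities): [(5, 8), (8, 11), (14, 15)]


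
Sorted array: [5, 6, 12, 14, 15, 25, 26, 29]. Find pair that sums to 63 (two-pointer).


Two pointers: lo=0, hi=7
No pair sums to 63


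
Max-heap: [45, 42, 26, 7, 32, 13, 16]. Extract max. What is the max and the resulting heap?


Max = 45
Replace root with last, heapify down
Resulting heap: [42, 32, 26, 7, 16, 13]


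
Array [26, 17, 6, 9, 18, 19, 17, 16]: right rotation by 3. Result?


Right rotate by 3: [19, 17, 16, 26, 17, 6, 9, 18]


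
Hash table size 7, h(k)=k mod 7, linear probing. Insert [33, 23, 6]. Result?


Insertions: 33->slot 5; 23->slot 2; 6->slot 6
Table: [None, None, 23, None, None, 33, 6]


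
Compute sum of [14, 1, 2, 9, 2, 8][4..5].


Prefix sums: [0, 14, 15, 17, 26, 28, 36]
Sum[4..5] = prefix[6] - prefix[4] = 36 - 26 = 10


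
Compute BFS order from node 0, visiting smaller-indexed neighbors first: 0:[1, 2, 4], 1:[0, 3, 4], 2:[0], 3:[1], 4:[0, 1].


BFS queue: start with [0]
Visit order: [0, 1, 2, 4, 3]


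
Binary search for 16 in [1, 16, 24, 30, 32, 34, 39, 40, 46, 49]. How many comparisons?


Search for 16:
[0,9] mid=4 arr[4]=32
[0,3] mid=1 arr[1]=16
Total: 2 comparisons


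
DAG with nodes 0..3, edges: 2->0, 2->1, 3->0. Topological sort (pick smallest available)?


Kahn's algorithm, process smallest node first
Order: [2, 1, 3, 0]


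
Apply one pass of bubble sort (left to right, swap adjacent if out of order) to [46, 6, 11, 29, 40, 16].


After one pass: [6, 11, 29, 40, 16, 46]


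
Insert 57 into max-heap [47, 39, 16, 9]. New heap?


Append 57: [47, 39, 16, 9, 57]
Bubble up: swap idx 4(57) with idx 1(39); swap idx 1(57) with idx 0(47)
Result: [57, 47, 16, 9, 39]


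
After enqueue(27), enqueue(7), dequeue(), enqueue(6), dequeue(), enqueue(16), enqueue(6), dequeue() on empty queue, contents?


enqueue(27) -> [27]
enqueue(7) -> [27, 7]
dequeue() returns 27 -> [7]
enqueue(6) -> [7, 6]
dequeue() returns 7 -> [6]
enqueue(16) -> [6, 16]
enqueue(6) -> [6, 16, 6]
dequeue() returns 6 -> [16, 6]
Final queue (front to back): [16, 6]


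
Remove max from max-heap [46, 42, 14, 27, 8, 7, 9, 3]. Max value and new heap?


Max = 46
Replace root with last, heapify down
Resulting heap: [42, 27, 14, 3, 8, 7, 9]


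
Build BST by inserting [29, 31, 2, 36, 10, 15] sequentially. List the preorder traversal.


Root = 29; build tree by BST insertion.
Preorder traversal: [29, 2, 10, 15, 31, 36]


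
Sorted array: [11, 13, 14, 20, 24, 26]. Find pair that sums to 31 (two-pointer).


Two pointers: lo=0, hi=5
Found pair: (11, 20) summing to 31


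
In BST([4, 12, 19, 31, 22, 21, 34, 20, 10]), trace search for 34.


BST root = 4
Search for 34: compare at each node
Path: [4, 12, 19, 31, 34]


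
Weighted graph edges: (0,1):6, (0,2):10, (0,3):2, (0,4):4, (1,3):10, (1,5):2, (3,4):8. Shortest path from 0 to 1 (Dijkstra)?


Dijkstra from 0:
Distances: {0: 0, 1: 6, 2: 10, 3: 2, 4: 4, 5: 8}
Shortest distance to 1 = 6, path = [0, 1]


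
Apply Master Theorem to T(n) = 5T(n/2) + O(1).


a=5, b=2, c=0. log_2(5)=2.322 > c=0. Case 1: O(n^log_b(a)) = O(n^2.322)
Complexity: O(n^2.322)


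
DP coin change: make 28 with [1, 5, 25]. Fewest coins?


dp[0]=0; dp[i]=1+min(dp[i-c] for c in coins)
...dp[23]=7, dp[24]=8, dp[25]=1, dp[26]=2, dp[27]=3, dp[28]=4
Minimum coins for 28 = 4


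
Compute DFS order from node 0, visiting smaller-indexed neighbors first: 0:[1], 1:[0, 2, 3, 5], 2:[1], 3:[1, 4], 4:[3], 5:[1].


DFS stack-based: start with [0]
Visit order: [0, 1, 2, 3, 4, 5]


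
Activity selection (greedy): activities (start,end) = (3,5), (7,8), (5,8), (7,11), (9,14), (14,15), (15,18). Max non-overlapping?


Greedy: pick earliest-ending, then skip overlaps.
Selected (5 activities): [(3, 5), (7, 8), (9, 14), (14, 15), (15, 18)]


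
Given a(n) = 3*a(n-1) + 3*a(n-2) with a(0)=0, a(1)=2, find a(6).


Build bottom-up:
...a(4)=90, a(5)=342, a(6)=3*342+3*90=1296


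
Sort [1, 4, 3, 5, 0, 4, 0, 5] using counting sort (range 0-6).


Count array: [2, 1, 0, 1, 2, 2, 0]
Reconstruct: [0, 0, 1, 3, 4, 4, 5, 5]


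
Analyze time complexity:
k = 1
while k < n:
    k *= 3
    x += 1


Per nesting level: O(log n) = O(log n)
Complexity: O(log n)


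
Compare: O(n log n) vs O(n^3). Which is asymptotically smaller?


linearithmic grows slower than cubic
O(n log n) is asymptotically smaller; O(n^3) grows faster


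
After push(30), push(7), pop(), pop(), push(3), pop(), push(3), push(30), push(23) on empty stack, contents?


push(30) -> [30]
push(7) -> [30, 7]
pop() returns 7 -> [30]
pop() returns 30 -> []
push(3) -> [3]
pop() returns 3 -> []
push(3) -> [3]
push(30) -> [3, 30]
push(23) -> [3, 30, 23]
Final stack (bottom to top): [3, 30, 23]


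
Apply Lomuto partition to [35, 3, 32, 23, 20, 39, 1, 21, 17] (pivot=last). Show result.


Elements <= 17 go left of pivot.
Result: [3, 1, 17, 23, 20, 39, 35, 21, 32], pivot at index 2


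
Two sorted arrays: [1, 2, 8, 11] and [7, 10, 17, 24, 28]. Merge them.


Compare heads, take smaller each step.
Merged: [1, 2, 7, 8, 10, 11, 17, 24, 28]


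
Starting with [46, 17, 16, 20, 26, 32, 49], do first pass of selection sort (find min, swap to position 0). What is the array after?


After one pass: [16, 17, 46, 20, 26, 32, 49]


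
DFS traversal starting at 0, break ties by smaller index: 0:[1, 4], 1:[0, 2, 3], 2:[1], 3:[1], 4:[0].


DFS stack-based: start with [0]
Visit order: [0, 1, 2, 3, 4]


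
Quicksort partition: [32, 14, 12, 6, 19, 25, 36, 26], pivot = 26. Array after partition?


Elements <= 26 go left of pivot.
Result: [14, 12, 6, 19, 25, 26, 36, 32], pivot at index 5


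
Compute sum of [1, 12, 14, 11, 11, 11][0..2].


Prefix sums: [0, 1, 13, 27, 38, 49, 60]
Sum[0..2] = prefix[3] - prefix[0] = 27 - 0 = 27


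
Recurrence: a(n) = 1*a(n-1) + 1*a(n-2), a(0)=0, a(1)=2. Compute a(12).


Build bottom-up:
...a(10)=110, a(11)=178, a(12)=1*178+1*110=288


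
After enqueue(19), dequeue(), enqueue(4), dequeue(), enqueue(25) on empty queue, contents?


enqueue(19) -> [19]
dequeue() returns 19 -> []
enqueue(4) -> [4]
dequeue() returns 4 -> []
enqueue(25) -> [25]
Final queue (front to back): [25]


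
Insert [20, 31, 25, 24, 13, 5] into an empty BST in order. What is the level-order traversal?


Root = 20; build tree by BST insertion.
Level-Order traversal: [20, 13, 31, 5, 25, 24]


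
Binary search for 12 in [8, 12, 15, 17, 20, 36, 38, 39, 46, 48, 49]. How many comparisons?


Search for 12:
[0,10] mid=5 arr[5]=36
[0,4] mid=2 arr[2]=15
[0,1] mid=0 arr[0]=8
[1,1] mid=1 arr[1]=12
Total: 4 comparisons


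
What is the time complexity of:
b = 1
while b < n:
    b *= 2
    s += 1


Per nesting level: O(log n) = O(log n)
Complexity: O(log n)


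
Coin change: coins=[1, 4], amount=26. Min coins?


dp[0]=0; dp[i]=1+min(dp[i-c] for c in coins)
...dp[21]=6, dp[22]=7, dp[23]=8, dp[24]=6, dp[25]=7, dp[26]=8
Minimum coins for 26 = 8


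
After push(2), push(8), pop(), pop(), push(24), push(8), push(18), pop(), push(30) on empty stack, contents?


push(2) -> [2]
push(8) -> [2, 8]
pop() returns 8 -> [2]
pop() returns 2 -> []
push(24) -> [24]
push(8) -> [24, 8]
push(18) -> [24, 8, 18]
pop() returns 18 -> [24, 8]
push(30) -> [24, 8, 30]
Final stack (bottom to top): [24, 8, 30]


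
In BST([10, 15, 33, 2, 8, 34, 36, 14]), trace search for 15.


BST root = 10
Search for 15: compare at each node
Path: [10, 15]


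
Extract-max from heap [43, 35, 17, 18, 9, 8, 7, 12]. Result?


Max = 43
Replace root with last, heapify down
Resulting heap: [35, 18, 17, 12, 9, 8, 7]


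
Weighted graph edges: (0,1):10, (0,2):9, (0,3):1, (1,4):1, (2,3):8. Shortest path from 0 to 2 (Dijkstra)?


Dijkstra from 0:
Distances: {0: 0, 1: 10, 2: 9, 3: 1, 4: 11}
Shortest distance to 2 = 9, path = [0, 2]


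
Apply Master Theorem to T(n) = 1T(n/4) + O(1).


a=1, b=4, c=0. log_4(1)=0 = c=0. Case 2: O(n^c log n) = O(log n)
Complexity: O(log n)


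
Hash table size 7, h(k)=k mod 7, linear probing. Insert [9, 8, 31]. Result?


Insertions: 9->slot 2; 8->slot 1; 31->slot 3
Table: [None, 8, 9, 31, None, None, None]


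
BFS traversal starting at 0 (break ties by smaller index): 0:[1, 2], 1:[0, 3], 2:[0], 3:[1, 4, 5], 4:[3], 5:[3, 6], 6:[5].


BFS queue: start with [0]
Visit order: [0, 1, 2, 3, 4, 5, 6]


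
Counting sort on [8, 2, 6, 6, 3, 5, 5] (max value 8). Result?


Count array: [0, 0, 1, 1, 0, 2, 2, 0, 1]
Reconstruct: [2, 3, 5, 5, 6, 6, 8]


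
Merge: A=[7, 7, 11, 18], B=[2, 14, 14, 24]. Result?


Compare heads, take smaller each step.
Merged: [2, 7, 7, 11, 14, 14, 18, 24]


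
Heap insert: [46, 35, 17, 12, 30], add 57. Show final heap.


Append 57: [46, 35, 17, 12, 30, 57]
Bubble up: swap idx 5(57) with idx 2(17); swap idx 2(57) with idx 0(46)
Result: [57, 35, 46, 12, 30, 17]


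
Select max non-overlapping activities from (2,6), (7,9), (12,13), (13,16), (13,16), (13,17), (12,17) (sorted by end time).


Greedy: pick earliest-ending, then skip overlaps.
Selected (4 activities): [(2, 6), (7, 9), (12, 13), (13, 16)]


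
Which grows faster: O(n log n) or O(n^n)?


linearithmic grows slower than n^n
O(n log n) is asymptotically smaller; O(n^n) grows faster


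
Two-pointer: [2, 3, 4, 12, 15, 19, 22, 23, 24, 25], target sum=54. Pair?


Two pointers: lo=0, hi=9
No pair sums to 54


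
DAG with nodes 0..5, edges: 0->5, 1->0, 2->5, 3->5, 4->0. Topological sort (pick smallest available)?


Kahn's algorithm, process smallest node first
Order: [1, 2, 3, 4, 0, 5]


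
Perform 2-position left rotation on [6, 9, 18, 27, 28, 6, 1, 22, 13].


Left rotate by 2: [18, 27, 28, 6, 1, 22, 13, 6, 9]


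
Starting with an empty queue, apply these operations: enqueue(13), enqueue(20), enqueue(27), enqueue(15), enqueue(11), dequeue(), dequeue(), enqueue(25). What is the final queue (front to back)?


enqueue(13) -> [13]
enqueue(20) -> [13, 20]
enqueue(27) -> [13, 20, 27]
enqueue(15) -> [13, 20, 27, 15]
enqueue(11) -> [13, 20, 27, 15, 11]
dequeue() returns 13 -> [20, 27, 15, 11]
dequeue() returns 20 -> [27, 15, 11]
enqueue(25) -> [27, 15, 11, 25]
Final queue (front to back): [27, 15, 11, 25]


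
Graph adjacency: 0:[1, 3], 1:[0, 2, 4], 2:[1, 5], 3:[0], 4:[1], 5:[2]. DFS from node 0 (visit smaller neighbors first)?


DFS stack-based: start with [0]
Visit order: [0, 1, 2, 5, 4, 3]


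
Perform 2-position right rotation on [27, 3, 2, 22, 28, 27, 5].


Right rotate by 2: [27, 5, 27, 3, 2, 22, 28]


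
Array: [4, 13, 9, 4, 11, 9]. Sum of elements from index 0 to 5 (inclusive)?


Prefix sums: [0, 4, 17, 26, 30, 41, 50]
Sum[0..5] = prefix[6] - prefix[0] = 50 - 0 = 50


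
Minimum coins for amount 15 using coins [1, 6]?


dp[0]=0; dp[i]=1+min(dp[i-c] for c in coins)
...dp[10]=5, dp[11]=6, dp[12]=2, dp[13]=3, dp[14]=4, dp[15]=5
Minimum coins for 15 = 5


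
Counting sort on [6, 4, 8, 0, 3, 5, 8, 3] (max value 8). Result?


Count array: [1, 0, 0, 2, 1, 1, 1, 0, 2]
Reconstruct: [0, 3, 3, 4, 5, 6, 8, 8]


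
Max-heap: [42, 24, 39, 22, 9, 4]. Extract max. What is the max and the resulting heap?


Max = 42
Replace root with last, heapify down
Resulting heap: [39, 24, 4, 22, 9]


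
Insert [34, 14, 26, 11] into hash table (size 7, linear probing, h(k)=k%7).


Insertions: 34->slot 6; 14->slot 0; 26->slot 5; 11->slot 4
Table: [14, None, None, None, 11, 26, 34]


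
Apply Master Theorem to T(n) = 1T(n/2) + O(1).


a=1, b=2, c=0. log_2(1)=0 = c=0. Case 2: O(n^c log n) = O(log n)
Complexity: O(log n)


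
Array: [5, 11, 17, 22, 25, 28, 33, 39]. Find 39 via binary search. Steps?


Search for 39:
[0,7] mid=3 arr[3]=22
[4,7] mid=5 arr[5]=28
[6,7] mid=6 arr[6]=33
[7,7] mid=7 arr[7]=39
Total: 4 comparisons


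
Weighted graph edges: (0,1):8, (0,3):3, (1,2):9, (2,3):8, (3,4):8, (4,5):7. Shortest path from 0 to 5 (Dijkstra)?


Dijkstra from 0:
Distances: {0: 0, 1: 8, 2: 11, 3: 3, 4: 11, 5: 18}
Shortest distance to 5 = 18, path = [0, 3, 4, 5]


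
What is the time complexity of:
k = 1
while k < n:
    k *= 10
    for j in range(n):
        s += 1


Per nesting level: O(log n) * O(n) = O(n log n)
Complexity: O(n log n)


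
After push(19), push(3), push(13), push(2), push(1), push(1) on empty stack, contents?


push(19) -> [19]
push(3) -> [19, 3]
push(13) -> [19, 3, 13]
push(2) -> [19, 3, 13, 2]
push(1) -> [19, 3, 13, 2, 1]
push(1) -> [19, 3, 13, 2, 1, 1]
Final stack (bottom to top): [19, 3, 13, 2, 1, 1]
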